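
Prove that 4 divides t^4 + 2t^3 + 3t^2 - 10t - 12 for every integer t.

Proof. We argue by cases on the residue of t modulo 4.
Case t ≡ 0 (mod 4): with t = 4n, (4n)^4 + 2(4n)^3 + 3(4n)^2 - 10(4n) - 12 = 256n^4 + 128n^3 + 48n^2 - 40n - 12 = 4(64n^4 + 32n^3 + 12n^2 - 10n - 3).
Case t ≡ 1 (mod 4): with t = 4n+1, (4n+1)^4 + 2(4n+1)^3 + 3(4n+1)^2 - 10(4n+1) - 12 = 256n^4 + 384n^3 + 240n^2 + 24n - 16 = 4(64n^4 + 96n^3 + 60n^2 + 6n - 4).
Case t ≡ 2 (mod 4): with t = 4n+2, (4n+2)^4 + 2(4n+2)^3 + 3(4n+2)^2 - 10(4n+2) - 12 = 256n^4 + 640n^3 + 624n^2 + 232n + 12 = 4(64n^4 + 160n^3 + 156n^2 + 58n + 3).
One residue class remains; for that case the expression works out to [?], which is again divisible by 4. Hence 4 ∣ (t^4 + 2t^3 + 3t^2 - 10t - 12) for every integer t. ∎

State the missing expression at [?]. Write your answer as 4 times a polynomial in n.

The residues treated are {0, 1, 2}, so the missing case is t ≡ 3 (mod 4); write t = 4n+3.
Then (4n+3)^4 + 2(4n+3)^3 + 3(4n+3)^2 - 10(4n+3) - 12 = 256n^4 + 896n^3 + 1200n^2 + 680n + 120 = 4(64n^4 + 224n^3 + 300n^2 + 170n + 30).

4(64n^4 + 224n^3 + 300n^2 + 170n + 30)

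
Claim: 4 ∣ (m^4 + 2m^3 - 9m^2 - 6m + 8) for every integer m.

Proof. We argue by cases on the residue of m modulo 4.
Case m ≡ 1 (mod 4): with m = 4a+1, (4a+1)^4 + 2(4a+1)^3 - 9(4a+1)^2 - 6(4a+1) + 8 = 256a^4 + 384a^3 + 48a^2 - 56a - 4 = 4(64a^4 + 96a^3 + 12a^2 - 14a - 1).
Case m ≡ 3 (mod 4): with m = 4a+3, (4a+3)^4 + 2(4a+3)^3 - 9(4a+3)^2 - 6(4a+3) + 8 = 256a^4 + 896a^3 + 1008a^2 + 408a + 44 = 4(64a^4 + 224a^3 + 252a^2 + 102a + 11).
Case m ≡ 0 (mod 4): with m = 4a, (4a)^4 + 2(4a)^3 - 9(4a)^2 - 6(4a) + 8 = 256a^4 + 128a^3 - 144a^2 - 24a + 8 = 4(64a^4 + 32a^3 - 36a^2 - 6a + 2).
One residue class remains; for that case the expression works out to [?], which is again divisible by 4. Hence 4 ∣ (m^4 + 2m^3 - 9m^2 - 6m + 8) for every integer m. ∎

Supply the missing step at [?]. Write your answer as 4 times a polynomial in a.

4(64a^4 + 160a^3 + 108a^2 + 14a - 2)

Only m ≡ 2 (mod 4) is unaccounted for. Put m = 4a+2:
(4a+2)^4 + 2(4a+2)^3 - 9(4a+2)^2 - 6(4a+2) + 8 expands to 256a^4 + 640a^3 + 432a^2 + 56a - 8,
and factoring out 4 leaves 4(64a^4 + 160a^3 + 108a^2 + 14a - 2).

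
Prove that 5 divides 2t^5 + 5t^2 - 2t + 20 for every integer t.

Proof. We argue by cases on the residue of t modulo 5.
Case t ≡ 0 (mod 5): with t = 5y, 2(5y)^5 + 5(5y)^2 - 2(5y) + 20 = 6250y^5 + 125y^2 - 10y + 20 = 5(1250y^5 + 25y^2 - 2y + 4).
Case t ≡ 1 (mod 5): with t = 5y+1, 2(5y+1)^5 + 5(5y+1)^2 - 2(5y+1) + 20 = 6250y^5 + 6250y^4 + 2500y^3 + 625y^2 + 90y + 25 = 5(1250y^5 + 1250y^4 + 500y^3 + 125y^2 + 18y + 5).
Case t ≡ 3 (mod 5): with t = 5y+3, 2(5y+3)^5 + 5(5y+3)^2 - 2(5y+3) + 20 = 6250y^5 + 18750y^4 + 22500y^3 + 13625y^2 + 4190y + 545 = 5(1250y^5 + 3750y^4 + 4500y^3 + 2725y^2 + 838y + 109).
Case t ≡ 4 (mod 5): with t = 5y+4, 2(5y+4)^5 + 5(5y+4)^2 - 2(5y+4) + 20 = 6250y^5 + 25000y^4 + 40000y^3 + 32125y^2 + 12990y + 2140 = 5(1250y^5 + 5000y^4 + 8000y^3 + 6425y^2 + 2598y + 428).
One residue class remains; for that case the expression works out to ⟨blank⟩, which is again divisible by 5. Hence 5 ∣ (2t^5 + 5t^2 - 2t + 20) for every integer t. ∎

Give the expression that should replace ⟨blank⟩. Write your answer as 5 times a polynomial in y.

5(1250y^5 + 2500y^4 + 2000y^3 + 825y^2 + 178y + 20)

Only t ≡ 2 (mod 5) is unaccounted for. Put t = 5y+2:
2(5y+2)^5 + 5(5y+2)^2 - 2(5y+2) + 20 expands to 6250y^5 + 12500y^4 + 10000y^3 + 4125y^2 + 890y + 100,
and factoring out 5 leaves 5(1250y^5 + 2500y^4 + 2000y^3 + 825y^2 + 178y + 20).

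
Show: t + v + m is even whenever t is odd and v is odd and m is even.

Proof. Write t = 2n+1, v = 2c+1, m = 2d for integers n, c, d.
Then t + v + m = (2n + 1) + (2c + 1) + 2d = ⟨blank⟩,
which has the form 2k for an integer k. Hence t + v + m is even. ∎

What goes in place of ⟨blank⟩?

Expanding: (2n + 1) + (2c + 1) + 2d = 2c + 2d + 2n + 2.
Every term is even; pulling out the factor of 2 gives 2(c + d + n + 1).

2(c + d + n + 1)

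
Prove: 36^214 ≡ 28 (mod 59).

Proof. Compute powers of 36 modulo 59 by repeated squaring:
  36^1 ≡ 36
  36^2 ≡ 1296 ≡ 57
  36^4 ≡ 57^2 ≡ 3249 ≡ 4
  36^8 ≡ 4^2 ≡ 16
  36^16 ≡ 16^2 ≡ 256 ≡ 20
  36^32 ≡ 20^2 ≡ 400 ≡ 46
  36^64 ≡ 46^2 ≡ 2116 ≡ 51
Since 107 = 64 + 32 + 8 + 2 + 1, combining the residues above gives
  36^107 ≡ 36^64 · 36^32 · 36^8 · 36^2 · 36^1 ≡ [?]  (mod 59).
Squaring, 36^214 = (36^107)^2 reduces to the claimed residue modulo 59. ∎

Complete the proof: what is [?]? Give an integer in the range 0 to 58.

21

36^64 · 36^32 · 36^8 · 36^2 · 36^1 ≡ 51 · 46 · 16 · 57 · 36 = 77023872.
77023872 mod 59 = 21, so 36^107 ≡ 21 (mod 59).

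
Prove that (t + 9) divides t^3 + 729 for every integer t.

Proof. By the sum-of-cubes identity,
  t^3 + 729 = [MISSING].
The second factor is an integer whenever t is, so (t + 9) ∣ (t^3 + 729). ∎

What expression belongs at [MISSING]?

Polynomial division of t^3 + 729 by t + 9 leaves remainder 0 and quotient t^2 - 9t + 81.
Hence t^3 + 729 = (t + 9)(t^2 - 9t + 81).

(t + 9)(t^2 - 9t + 81)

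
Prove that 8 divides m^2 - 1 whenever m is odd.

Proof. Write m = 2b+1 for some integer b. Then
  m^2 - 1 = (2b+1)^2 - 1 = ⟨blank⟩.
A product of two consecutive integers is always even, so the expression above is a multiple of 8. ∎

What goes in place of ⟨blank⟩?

4b(b + 1)

(2b+1)^2 - 1 = 4b^2 + 4b + 1 - 1 = 4b^2 + 4b = 4b(b+1).
Since b and b+1 are consecutive, b(b+1) is even, and 4·(even) is a multiple of 8.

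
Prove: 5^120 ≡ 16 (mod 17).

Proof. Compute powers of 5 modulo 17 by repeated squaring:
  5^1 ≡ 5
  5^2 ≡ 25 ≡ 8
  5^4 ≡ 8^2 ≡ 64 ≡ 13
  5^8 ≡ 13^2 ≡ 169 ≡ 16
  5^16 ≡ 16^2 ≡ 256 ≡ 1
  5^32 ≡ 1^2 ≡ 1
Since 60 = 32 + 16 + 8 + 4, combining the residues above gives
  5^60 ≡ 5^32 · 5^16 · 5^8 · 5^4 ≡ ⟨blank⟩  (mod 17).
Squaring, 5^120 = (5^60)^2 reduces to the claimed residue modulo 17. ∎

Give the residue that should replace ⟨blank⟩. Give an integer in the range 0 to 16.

Multiply the listed residues: 1 · 1 · 16 · 13 = 1 → 16 → 208.
Reducing modulo 17: 208 = 12·17 + 4, so 5^60 ≡ 4.

4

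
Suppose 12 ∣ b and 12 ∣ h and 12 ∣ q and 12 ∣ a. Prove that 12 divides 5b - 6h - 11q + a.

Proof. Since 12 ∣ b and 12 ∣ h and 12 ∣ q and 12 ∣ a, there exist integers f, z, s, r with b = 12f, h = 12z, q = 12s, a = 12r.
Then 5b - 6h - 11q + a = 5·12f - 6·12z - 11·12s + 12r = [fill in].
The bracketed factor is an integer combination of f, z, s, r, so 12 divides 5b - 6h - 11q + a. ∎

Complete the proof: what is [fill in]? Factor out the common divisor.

Pull the common 12 out of every term: 5·12f - 6·12z - 11·12s + 12r = 12(5f + r - 11s - 6z).
5f + r - 11s - 6z is an integer, which exhibits the divisibility.

12(5f + r - 11s - 6z)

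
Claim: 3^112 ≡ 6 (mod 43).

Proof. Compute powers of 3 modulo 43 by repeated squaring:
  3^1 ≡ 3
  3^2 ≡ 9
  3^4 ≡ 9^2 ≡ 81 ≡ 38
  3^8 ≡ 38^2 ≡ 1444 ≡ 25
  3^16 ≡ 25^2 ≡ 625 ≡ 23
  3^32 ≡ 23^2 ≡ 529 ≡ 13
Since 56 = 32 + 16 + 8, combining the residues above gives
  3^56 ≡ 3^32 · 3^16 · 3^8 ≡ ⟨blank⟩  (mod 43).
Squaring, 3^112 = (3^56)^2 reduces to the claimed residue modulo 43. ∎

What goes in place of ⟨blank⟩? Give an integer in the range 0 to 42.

36

Multiply the listed residues: 13 · 23 · 25 = 299 → 7475.
Reducing modulo 43: 7475 = 173·43 + 36, so 3^56 ≡ 36.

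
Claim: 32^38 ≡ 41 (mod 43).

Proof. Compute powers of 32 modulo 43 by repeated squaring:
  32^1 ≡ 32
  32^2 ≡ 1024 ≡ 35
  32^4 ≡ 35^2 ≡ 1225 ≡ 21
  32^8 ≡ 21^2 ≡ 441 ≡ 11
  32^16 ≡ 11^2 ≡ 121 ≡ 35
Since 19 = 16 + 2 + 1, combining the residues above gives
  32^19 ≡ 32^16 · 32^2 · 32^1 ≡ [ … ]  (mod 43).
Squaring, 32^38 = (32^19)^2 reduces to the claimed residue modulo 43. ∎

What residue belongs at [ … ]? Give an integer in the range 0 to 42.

Multiply the listed residues: 35 · 35 · 32 = 1225 → 39200.
Reducing modulo 43: 39200 = 911·43 + 27, so 32^19 ≡ 27.

27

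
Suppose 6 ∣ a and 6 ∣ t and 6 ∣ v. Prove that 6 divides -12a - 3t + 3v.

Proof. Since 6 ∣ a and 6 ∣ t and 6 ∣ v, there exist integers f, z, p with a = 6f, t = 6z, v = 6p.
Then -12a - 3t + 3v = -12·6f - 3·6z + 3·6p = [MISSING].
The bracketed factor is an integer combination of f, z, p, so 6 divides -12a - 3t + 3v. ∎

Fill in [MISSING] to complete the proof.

6(-12f + 3p - 3z)

Each term has a factor of 6: -12·6f - 3·6z + 3·6p = 6·(-12f + 3p - 3z).
Since -12f + 3p - 3z is an integer, 6 ∣ (-12a - 3t + 3v).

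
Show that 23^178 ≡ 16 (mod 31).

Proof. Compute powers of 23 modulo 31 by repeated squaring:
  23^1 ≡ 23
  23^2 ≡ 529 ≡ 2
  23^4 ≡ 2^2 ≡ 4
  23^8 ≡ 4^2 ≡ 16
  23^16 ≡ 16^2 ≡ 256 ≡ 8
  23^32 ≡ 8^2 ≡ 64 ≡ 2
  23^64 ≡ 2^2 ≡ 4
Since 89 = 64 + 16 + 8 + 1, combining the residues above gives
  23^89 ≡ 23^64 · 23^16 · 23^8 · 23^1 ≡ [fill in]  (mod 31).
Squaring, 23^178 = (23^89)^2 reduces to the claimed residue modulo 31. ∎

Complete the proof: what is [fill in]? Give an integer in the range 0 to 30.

27

23^64 · 23^16 · 23^8 · 23^1 ≡ 4 · 8 · 16 · 23 = 11776.
11776 mod 31 = 27, so 23^89 ≡ 27 (mod 31).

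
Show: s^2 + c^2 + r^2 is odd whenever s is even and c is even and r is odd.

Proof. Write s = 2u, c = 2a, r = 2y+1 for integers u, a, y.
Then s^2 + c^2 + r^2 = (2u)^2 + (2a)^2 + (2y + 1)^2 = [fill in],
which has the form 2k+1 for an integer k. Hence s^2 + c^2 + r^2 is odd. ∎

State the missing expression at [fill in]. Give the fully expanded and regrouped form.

(2u)^2 + (2a)^2 + (2y + 1)^2 = 4a^2 + 4u^2 + 4y^2 + 4y + 1
= 2(2a^2 + 2u^2 + 2y^2 + 2y) + 1.
Since 2a^2 + 2u^2 + 2y^2 + 2y is an integer, the sum of squares is of the form 2k+1 for an integer k.

2(2a^2 + 2u^2 + 2y^2 + 2y) + 1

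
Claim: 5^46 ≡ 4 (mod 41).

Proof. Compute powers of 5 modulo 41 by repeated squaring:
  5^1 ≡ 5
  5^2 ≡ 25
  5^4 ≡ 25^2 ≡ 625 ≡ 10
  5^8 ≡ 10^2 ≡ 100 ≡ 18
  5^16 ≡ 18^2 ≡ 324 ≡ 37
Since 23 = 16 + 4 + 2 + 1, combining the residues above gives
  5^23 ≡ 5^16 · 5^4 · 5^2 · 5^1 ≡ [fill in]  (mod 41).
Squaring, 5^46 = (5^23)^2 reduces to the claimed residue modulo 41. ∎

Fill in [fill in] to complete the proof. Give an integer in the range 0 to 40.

2

Multiply the listed residues: 37 · 10 · 25 · 5 = 370 → 9250 → 46250.
Reducing modulo 41: 46250 = 1128·41 + 2, so 5^23 ≡ 2.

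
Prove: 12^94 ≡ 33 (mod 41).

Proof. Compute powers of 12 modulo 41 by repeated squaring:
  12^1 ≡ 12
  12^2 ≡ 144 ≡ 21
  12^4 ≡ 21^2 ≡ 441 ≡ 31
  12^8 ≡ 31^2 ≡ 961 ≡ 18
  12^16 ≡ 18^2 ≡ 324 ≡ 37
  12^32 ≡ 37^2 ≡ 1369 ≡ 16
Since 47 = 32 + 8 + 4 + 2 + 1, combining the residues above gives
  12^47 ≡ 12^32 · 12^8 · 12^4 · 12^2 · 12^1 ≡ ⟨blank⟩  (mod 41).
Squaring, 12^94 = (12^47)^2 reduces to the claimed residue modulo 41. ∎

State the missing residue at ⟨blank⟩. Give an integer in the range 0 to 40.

22

12^32 · 12^8 · 12^4 · 12^2 · 12^1 ≡ 16 · 18 · 31 · 21 · 12 = 2249856.
2249856 mod 41 = 22, so 12^47 ≡ 22 (mod 41).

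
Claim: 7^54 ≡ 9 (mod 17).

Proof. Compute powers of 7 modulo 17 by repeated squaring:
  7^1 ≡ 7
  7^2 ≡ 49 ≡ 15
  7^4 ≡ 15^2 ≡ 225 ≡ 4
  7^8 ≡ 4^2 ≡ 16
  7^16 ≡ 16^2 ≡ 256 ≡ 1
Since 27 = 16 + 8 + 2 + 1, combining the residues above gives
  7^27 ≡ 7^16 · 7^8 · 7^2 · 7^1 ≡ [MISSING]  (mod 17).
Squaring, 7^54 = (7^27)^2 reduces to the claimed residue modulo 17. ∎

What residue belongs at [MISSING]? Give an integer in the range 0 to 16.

14

Multiply the listed residues: 1 · 16 · 15 · 7 = 16 → 240 → 1680.
Reducing modulo 17: 1680 = 98·17 + 14, so 7^27 ≡ 14.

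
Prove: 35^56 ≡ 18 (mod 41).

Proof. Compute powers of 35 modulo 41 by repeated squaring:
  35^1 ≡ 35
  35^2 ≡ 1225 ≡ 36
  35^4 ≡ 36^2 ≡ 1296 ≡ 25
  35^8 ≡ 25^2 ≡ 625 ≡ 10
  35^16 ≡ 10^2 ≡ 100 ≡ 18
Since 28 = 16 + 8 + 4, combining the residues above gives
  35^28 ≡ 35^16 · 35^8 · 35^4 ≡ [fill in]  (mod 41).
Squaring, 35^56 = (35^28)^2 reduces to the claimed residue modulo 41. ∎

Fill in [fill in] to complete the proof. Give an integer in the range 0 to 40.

31

Multiply the listed residues: 18 · 10 · 25 = 180 → 4500.
Reducing modulo 41: 4500 = 109·41 + 31, so 35^28 ≡ 31.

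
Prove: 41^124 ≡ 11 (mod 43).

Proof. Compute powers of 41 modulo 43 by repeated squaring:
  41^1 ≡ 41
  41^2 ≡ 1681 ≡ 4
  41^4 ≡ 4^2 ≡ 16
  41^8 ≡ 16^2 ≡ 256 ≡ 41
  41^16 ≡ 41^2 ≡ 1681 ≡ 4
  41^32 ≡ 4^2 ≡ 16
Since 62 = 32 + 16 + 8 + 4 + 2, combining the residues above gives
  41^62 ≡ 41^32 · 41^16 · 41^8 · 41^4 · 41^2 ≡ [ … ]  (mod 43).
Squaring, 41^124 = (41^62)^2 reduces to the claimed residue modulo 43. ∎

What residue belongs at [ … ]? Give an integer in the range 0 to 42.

21

Multiply the listed residues: 16 · 4 · 41 · 16 · 4 = 64 → 2624 → 41984 → 167936.
Reducing modulo 43: 167936 = 3905·43 + 21, so 41^62 ≡ 21.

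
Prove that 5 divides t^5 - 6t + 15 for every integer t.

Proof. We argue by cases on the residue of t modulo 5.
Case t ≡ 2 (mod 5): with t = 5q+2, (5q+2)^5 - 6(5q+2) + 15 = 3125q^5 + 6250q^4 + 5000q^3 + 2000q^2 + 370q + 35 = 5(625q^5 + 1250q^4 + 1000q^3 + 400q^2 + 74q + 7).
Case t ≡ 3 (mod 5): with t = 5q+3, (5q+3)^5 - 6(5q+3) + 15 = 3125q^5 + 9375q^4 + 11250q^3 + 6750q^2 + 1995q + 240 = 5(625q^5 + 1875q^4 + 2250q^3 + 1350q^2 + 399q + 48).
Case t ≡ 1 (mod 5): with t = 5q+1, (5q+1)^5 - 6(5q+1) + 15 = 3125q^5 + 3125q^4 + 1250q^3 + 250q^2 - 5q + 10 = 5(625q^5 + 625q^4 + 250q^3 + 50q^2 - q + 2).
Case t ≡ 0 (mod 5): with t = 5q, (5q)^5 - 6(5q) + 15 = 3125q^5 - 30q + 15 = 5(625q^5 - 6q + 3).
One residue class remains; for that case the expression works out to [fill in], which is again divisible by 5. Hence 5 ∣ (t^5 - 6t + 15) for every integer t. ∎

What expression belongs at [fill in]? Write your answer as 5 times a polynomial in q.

The residues treated are {2, 3, 1, 0}, so the missing case is t ≡ 4 (mod 5); write t = 5q+4.
Then (5q+4)^5 - 6(5q+4) + 15 = 3125q^5 + 12500q^4 + 20000q^3 + 16000q^2 + 6370q + 1015 = 5(625q^5 + 2500q^4 + 4000q^3 + 3200q^2 + 1274q + 203).

5(625q^5 + 2500q^4 + 4000q^3 + 3200q^2 + 1274q + 203)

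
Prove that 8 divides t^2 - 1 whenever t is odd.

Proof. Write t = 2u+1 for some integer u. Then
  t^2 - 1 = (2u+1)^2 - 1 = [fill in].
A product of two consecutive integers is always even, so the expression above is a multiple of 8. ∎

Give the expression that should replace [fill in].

(2u+1)^2 - 1 = 4u^2 + 4u + 1 - 1 = 4u^2 + 4u = 4u(u+1).
Since u and u+1 are consecutive, u(u+1) is even, and 4·(even) is a multiple of 8.

4u(u + 1)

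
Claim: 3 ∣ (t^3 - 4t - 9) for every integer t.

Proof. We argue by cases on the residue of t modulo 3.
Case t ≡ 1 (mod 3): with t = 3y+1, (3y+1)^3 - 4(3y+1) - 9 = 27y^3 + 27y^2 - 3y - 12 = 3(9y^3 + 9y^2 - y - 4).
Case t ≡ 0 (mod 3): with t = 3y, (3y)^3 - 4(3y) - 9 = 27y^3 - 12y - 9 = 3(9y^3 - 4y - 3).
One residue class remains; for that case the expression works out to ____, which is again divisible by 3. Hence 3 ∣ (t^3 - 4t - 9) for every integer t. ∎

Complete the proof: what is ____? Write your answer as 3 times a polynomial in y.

Only t ≡ 2 (mod 3) is unaccounted for. Put t = 3y+2:
(3y+2)^3 - 4(3y+2) - 9 expands to 27y^3 + 54y^2 + 24y - 9,
and factoring out 3 leaves 3(9y^3 + 18y^2 + 8y - 3).

3(9y^3 + 18y^2 + 8y - 3)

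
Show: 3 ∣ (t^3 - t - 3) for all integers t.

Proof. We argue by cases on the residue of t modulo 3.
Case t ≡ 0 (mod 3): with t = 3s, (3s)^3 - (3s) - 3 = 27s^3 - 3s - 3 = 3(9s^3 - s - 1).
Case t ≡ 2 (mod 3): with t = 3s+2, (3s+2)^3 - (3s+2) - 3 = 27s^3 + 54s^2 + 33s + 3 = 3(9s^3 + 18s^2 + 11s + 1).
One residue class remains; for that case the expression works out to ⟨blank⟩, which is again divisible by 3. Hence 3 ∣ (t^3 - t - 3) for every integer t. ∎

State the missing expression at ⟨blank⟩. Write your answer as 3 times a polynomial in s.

The residues treated are {0, 2}, so the missing case is t ≡ 1 (mod 3); write t = 3s+1.
Then (3s+1)^3 - (3s+1) - 3 = 27s^3 + 27s^2 + 6s - 3 = 3(9s^3 + 9s^2 + 2s - 1).

3(9s^3 + 9s^2 + 2s - 1)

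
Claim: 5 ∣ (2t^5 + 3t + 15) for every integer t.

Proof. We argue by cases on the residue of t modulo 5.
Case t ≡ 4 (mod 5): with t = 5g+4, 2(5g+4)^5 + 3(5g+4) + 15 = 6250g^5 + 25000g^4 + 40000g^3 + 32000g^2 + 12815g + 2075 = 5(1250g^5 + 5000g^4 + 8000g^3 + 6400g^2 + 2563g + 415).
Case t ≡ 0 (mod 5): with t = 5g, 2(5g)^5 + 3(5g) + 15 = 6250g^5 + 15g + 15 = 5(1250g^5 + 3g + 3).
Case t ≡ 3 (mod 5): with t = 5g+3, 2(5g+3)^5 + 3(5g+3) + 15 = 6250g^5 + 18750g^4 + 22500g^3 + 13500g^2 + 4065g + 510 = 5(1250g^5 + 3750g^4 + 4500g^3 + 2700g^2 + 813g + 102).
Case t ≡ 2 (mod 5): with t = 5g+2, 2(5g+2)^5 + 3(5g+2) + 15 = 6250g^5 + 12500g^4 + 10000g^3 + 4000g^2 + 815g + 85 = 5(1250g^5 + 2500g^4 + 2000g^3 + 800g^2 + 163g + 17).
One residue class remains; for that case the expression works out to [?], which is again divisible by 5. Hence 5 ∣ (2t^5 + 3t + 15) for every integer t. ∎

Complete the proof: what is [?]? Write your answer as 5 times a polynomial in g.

5(1250g^5 + 1250g^4 + 500g^3 + 100g^2 + 13g + 4)

Only t ≡ 1 (mod 5) is unaccounted for. Put t = 5g+1:
2(5g+1)^5 + 3(5g+1) + 15 expands to 6250g^5 + 6250g^4 + 2500g^3 + 500g^2 + 65g + 20,
and factoring out 5 leaves 5(1250g^5 + 1250g^4 + 500g^3 + 100g^2 + 13g + 4).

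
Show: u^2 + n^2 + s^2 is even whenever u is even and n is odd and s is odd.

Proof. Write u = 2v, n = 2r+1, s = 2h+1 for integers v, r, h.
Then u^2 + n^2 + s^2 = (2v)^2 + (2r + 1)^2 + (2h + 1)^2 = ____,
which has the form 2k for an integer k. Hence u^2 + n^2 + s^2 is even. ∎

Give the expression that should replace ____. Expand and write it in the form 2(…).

(2v)^2 + (2r + 1)^2 + (2h + 1)^2 = 4h^2 + 4h + 4r^2 + 4r + 4v^2 + 2
= 2(2h^2 + 2h + 2r^2 + 2r + 2v^2 + 1).
Since 2h^2 + 2h + 2r^2 + 2r + 2v^2 + 1 is an integer, the sum of squares is of the form 2k for an integer k.

2(2h^2 + 2h + 2r^2 + 2r + 2v^2 + 1)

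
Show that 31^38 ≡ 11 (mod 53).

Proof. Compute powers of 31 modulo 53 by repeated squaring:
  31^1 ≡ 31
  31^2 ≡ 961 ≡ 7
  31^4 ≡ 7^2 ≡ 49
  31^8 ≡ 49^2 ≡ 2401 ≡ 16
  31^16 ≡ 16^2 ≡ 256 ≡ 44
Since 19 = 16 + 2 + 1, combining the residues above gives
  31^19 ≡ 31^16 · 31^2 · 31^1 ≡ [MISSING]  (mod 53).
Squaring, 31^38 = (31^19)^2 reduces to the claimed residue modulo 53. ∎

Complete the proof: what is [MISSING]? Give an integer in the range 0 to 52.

Multiply the listed residues: 44 · 7 · 31 = 308 → 9548.
Reducing modulo 53: 9548 = 180·53 + 8, so 31^19 ≡ 8.

8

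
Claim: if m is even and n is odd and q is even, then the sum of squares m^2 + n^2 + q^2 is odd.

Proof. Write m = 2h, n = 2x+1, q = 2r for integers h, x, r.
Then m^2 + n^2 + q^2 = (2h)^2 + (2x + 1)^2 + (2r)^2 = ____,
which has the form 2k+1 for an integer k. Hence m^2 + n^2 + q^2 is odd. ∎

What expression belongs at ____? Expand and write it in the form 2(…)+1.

Expanding: (2h)^2 + (2x + 1)^2 + (2r)^2 = 4h^2 + 4r^2 + 4x^2 + 4x + 1.
Every term except the constant is even, so this is 2(2h^2 + 2r^2 + 2x^2 + 2x) + 1,
and 2h^2 + 2r^2 + 2x^2 + 2x ∈ ℤ gives the required form.

2(2h^2 + 2r^2 + 2x^2 + 2x) + 1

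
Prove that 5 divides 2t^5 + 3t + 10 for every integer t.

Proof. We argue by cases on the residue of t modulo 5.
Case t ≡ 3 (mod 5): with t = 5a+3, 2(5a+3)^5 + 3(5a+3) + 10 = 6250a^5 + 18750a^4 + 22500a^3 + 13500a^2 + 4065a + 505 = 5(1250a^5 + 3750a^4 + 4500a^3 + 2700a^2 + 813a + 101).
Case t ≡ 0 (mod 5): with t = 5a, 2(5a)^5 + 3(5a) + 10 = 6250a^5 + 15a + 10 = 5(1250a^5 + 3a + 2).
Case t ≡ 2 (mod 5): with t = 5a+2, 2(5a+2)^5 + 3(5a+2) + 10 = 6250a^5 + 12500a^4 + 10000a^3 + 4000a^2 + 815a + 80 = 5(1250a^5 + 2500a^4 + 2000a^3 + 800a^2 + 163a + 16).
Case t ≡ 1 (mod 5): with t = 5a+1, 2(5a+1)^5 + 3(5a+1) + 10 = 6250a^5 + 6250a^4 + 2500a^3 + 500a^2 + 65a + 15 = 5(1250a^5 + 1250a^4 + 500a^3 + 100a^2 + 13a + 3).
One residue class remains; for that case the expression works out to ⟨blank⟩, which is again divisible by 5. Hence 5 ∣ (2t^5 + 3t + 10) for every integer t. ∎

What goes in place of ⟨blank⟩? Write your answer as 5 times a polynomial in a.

5(1250a^5 + 5000a^4 + 8000a^3 + 6400a^2 + 2563a + 414)

The residues treated are {3, 0, 2, 1}, so the missing case is t ≡ 4 (mod 5); write t = 5a+4.
Then 2(5a+4)^5 + 3(5a+4) + 10 = 6250a^5 + 25000a^4 + 40000a^3 + 32000a^2 + 12815a + 2070 = 5(1250a^5 + 5000a^4 + 8000a^3 + 6400a^2 + 2563a + 414).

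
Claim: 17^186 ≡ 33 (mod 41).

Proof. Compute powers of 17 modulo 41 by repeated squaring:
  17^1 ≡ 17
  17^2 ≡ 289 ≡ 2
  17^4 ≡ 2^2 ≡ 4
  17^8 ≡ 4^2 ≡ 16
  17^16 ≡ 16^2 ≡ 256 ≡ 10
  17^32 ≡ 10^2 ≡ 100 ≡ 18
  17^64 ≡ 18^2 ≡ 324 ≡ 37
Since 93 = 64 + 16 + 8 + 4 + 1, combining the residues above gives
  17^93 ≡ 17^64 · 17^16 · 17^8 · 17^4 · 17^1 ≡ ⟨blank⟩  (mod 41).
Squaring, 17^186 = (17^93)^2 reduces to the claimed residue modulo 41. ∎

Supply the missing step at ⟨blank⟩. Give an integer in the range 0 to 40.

22

17^64 · 17^16 · 17^8 · 17^4 · 17^1 ≡ 37 · 10 · 16 · 4 · 17 = 402560.
402560 mod 41 = 22, so 17^93 ≡ 22 (mod 41).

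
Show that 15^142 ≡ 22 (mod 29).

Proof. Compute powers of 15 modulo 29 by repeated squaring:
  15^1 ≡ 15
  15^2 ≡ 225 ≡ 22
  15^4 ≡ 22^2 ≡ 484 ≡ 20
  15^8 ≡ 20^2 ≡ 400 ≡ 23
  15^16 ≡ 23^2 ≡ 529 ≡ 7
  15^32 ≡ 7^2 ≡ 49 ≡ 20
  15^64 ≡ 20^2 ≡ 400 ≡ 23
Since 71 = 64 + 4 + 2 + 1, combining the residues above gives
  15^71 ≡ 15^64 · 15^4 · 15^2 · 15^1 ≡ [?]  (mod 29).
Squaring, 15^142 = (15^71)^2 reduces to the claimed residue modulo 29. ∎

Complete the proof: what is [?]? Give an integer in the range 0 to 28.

14

Multiply the listed residues: 23 · 20 · 22 · 15 = 460 → 10120 → 151800.
Reducing modulo 29: 151800 = 5234·29 + 14, so 15^71 ≡ 14.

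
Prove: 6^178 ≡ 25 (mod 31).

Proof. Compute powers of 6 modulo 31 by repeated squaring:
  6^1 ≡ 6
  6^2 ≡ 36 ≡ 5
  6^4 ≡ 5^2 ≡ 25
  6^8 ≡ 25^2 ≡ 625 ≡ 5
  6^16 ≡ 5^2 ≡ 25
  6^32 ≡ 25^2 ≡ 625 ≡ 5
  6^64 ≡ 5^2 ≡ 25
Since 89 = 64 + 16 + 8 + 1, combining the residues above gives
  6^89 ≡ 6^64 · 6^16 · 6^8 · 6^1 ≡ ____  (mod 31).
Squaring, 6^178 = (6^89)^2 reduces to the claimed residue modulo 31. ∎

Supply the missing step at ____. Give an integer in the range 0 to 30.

26

Multiply the listed residues: 25 · 25 · 5 · 6 = 625 → 3125 → 18750.
Reducing modulo 31: 18750 = 604·31 + 26, so 6^89 ≡ 26.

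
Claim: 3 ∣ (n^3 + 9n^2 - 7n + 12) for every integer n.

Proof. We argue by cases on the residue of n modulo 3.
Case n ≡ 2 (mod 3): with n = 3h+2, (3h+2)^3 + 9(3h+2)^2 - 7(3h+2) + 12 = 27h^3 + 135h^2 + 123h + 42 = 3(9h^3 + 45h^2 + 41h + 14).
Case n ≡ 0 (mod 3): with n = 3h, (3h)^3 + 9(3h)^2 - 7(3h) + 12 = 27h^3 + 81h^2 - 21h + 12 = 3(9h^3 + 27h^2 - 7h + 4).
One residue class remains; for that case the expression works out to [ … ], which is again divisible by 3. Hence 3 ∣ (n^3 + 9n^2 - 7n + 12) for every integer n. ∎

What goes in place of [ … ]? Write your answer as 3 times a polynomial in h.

3(9h^3 + 36h^2 + 14h + 5)

Only n ≡ 1 (mod 3) is unaccounted for. Put n = 3h+1:
(3h+1)^3 + 9(3h+1)^2 - 7(3h+1) + 12 expands to 27h^3 + 108h^2 + 42h + 15,
and factoring out 3 leaves 3(9h^3 + 36h^2 + 14h + 5).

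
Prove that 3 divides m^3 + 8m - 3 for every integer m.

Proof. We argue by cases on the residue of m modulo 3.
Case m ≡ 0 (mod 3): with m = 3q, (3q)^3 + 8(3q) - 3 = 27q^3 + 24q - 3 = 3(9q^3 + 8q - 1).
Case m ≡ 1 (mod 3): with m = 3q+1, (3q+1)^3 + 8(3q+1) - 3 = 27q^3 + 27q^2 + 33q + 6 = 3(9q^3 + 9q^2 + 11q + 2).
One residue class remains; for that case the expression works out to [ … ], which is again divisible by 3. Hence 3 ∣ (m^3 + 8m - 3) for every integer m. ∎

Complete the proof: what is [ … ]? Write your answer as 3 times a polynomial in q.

3(9q^3 + 18q^2 + 20q + 7)

The residues treated are {0, 1}, so the missing case is m ≡ 2 (mod 3); write m = 3q+2.
Then (3q+2)^3 + 8(3q+2) - 3 = 27q^3 + 54q^2 + 60q + 21 = 3(9q^3 + 18q^2 + 20q + 7).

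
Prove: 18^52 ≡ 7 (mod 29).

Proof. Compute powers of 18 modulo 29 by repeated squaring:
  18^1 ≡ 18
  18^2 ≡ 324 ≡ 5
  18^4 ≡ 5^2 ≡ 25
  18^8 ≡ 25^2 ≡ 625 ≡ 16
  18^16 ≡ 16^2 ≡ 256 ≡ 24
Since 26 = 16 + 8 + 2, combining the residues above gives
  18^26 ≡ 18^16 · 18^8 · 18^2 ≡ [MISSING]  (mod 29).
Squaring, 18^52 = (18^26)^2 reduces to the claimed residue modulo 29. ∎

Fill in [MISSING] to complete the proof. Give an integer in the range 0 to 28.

6

Multiply the listed residues: 24 · 16 · 5 = 384 → 1920.
Reducing modulo 29: 1920 = 66·29 + 6, so 18^26 ≡ 6.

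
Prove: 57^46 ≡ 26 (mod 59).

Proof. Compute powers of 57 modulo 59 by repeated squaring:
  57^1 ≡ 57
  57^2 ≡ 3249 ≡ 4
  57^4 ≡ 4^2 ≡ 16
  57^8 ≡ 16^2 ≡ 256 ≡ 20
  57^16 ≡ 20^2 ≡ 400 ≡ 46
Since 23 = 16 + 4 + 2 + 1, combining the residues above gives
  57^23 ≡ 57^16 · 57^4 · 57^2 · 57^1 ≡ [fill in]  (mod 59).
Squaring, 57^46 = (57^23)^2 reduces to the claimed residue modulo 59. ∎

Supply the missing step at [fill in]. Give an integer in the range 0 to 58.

12

Multiply the listed residues: 46 · 16 · 4 · 57 = 736 → 2944 → 167808.
Reducing modulo 59: 167808 = 2844·59 + 12, so 57^23 ≡ 12.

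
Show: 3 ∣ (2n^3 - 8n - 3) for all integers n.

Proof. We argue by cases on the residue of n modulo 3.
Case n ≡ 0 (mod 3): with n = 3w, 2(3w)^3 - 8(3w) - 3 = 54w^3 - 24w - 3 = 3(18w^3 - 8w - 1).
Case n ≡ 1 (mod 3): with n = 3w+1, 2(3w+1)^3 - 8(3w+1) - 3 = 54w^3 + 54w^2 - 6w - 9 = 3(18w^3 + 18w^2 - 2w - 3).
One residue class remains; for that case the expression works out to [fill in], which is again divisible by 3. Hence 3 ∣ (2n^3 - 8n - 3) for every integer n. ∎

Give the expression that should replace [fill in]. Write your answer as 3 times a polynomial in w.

The residues treated are {0, 1}, so the missing case is n ≡ 2 (mod 3); write n = 3w+2.
Then 2(3w+2)^3 - 8(3w+2) - 3 = 54w^3 + 108w^2 + 48w - 3 = 3(18w^3 + 36w^2 + 16w - 1).

3(18w^3 + 36w^2 + 16w - 1)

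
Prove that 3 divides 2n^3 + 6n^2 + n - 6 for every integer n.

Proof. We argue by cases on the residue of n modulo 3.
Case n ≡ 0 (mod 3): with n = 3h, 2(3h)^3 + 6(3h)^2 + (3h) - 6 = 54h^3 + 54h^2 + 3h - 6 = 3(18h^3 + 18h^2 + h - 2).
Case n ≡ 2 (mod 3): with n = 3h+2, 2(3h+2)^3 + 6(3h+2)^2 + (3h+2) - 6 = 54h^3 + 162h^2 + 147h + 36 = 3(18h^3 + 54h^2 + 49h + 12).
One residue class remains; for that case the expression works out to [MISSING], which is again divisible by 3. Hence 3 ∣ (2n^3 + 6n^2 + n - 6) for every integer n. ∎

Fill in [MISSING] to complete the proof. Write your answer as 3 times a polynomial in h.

3(18h^3 + 36h^2 + 19h + 1)

The residues treated are {0, 2}, so the missing case is n ≡ 1 (mod 3); write n = 3h+1.
Then 2(3h+1)^3 + 6(3h+1)^2 + (3h+1) - 6 = 54h^3 + 108h^2 + 57h + 3 = 3(18h^3 + 36h^2 + 19h + 1).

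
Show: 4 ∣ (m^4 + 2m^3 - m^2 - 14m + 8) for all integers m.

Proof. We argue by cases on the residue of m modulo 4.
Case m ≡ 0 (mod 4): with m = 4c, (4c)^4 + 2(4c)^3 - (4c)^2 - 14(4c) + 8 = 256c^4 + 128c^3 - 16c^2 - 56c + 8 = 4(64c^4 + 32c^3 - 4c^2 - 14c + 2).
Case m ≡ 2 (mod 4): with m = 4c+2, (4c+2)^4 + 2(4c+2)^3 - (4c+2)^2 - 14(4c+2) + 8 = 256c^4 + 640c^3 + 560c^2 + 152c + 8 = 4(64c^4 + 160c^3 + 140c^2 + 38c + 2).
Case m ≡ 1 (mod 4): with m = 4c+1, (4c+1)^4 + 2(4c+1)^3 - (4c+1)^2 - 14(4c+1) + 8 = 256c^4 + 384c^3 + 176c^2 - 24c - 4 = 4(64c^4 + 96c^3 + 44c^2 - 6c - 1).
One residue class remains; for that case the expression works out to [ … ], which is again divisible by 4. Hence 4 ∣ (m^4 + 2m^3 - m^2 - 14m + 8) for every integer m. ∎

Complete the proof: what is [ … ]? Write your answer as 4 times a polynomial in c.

The residues treated are {0, 2, 1}, so the missing case is m ≡ 3 (mod 4); write m = 4c+3.
Then (4c+3)^4 + 2(4c+3)^3 - (4c+3)^2 - 14(4c+3) + 8 = 256c^4 + 896c^3 + 1136c^2 + 568c + 92 = 4(64c^4 + 224c^3 + 284c^2 + 142c + 23).

4(64c^4 + 224c^3 + 284c^2 + 142c + 23)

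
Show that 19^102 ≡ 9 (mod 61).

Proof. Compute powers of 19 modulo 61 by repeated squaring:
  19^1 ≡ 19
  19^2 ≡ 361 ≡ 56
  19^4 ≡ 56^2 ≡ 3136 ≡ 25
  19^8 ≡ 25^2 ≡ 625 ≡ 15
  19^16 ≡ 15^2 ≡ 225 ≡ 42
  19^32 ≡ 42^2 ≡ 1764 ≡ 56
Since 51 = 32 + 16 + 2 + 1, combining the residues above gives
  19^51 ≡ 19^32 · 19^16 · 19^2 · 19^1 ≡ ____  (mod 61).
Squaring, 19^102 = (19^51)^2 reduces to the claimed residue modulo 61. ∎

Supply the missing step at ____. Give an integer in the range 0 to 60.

Multiply the listed residues: 56 · 42 · 56 · 19 = 2352 → 131712 → 2502528.
Reducing modulo 61: 2502528 = 41025·61 + 3, so 19^51 ≡ 3.

3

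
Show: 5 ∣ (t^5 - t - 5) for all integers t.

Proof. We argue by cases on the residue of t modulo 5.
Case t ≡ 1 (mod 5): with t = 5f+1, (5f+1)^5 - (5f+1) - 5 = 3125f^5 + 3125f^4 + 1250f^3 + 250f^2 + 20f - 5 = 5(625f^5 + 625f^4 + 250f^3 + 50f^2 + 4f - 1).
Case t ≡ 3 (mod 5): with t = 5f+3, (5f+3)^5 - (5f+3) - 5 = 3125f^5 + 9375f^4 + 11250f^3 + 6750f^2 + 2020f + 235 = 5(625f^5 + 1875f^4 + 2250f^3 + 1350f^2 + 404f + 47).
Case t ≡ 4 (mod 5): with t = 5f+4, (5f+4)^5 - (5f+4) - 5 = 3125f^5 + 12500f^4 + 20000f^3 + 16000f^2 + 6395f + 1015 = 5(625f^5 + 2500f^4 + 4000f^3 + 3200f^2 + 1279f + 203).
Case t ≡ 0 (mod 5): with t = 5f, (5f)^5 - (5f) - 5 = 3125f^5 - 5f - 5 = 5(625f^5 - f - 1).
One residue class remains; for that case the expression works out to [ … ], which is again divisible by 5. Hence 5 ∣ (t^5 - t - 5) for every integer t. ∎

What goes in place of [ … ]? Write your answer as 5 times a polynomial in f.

Only t ≡ 2 (mod 5) is unaccounted for. Put t = 5f+2:
(5f+2)^5 - (5f+2) - 5 expands to 3125f^5 + 6250f^4 + 5000f^3 + 2000f^2 + 395f + 25,
and factoring out 5 leaves 5(625f^5 + 1250f^4 + 1000f^3 + 400f^2 + 79f + 5).

5(625f^5 + 1250f^4 + 1000f^3 + 400f^2 + 79f + 5)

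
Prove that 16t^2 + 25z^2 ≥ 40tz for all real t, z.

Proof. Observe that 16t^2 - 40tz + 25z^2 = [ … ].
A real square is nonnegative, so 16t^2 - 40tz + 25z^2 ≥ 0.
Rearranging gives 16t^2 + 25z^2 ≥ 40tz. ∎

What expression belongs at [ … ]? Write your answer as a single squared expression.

The leading and trailing coefficients are 4^2 and 5^2, and 40 = 2·4·5, so the trinomial is (4t - 5z)^2.
Hence 16t^2 - 40tz + 25z^2 ≥ 0.

(4t - 5z)^2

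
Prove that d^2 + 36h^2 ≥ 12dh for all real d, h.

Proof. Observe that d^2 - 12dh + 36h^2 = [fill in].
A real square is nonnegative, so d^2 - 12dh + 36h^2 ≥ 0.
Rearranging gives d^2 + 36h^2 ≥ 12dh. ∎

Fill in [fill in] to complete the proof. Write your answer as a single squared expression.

(d - 6h)^2

d^2 - 12dh + 36h^2 is a perfect-square trinomial: the outer terms are (d)^2 and (6h)^2, and the cross term is -2·d·6h.
So d^2 - 12dh + 36h^2 = (d - 6h)^2 ≥ 0.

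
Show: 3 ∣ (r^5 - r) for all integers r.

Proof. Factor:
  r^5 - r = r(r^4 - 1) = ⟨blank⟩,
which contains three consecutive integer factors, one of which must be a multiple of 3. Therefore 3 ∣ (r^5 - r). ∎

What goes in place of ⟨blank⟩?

(r - 1)r(r + 1)(r^2 + 1)

r^4 - 1 = (r^2 - 1)(r^2 + 1), and r^2 - 1 = (r-1)(r+1).
So r(r^4 - 1) = (r - 1)r(r + 1)(r^2 + 1).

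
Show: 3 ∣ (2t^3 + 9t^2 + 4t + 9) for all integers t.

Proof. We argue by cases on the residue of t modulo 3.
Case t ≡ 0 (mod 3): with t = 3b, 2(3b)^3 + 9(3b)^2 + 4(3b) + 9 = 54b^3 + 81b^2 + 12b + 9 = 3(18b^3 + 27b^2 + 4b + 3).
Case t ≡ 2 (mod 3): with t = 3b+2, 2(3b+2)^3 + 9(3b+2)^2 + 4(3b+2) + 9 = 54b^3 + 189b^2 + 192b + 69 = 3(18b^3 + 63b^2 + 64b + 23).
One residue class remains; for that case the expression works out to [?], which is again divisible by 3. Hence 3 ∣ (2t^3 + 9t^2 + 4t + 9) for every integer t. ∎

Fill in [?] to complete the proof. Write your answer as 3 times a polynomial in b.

3(18b^3 + 45b^2 + 28b + 8)

Only t ≡ 1 (mod 3) is unaccounted for. Put t = 3b+1:
2(3b+1)^3 + 9(3b+1)^2 + 4(3b+1) + 9 expands to 54b^3 + 135b^2 + 84b + 24,
and factoring out 3 leaves 3(18b^3 + 45b^2 + 28b + 8).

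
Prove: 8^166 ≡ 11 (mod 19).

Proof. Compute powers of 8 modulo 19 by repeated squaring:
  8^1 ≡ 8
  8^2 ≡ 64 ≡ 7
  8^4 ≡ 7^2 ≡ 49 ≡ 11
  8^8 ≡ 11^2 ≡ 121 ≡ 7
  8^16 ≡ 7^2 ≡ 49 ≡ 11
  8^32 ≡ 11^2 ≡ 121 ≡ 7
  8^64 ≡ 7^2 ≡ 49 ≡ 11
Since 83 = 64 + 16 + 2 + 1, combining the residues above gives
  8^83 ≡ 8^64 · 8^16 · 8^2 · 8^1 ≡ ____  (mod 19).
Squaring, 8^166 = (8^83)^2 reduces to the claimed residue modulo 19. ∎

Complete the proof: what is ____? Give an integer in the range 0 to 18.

12

Multiply the listed residues: 11 · 11 · 7 · 8 = 121 → 847 → 6776.
Reducing modulo 19: 6776 = 356·19 + 12, so 8^83 ≡ 12.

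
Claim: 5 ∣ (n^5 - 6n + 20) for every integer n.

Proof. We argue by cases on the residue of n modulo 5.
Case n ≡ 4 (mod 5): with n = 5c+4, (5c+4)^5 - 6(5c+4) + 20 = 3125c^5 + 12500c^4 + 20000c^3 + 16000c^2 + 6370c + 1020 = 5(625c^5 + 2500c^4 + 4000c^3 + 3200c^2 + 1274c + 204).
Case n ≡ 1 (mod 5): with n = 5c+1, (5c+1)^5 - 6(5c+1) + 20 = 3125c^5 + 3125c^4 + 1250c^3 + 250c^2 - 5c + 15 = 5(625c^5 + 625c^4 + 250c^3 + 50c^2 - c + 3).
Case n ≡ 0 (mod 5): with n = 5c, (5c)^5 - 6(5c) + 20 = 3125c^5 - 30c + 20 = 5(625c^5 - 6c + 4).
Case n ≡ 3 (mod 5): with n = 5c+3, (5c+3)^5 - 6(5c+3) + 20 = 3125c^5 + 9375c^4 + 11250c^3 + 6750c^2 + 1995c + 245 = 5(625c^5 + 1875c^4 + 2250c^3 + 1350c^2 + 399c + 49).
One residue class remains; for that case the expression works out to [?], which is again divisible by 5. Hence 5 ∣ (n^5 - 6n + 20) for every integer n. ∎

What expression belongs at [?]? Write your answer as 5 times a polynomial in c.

5(625c^5 + 1250c^4 + 1000c^3 + 400c^2 + 74c + 8)

The residues treated are {4, 1, 0, 3}, so the missing case is n ≡ 2 (mod 5); write n = 5c+2.
Then (5c+2)^5 - 6(5c+2) + 20 = 3125c^5 + 6250c^4 + 5000c^3 + 2000c^2 + 370c + 40 = 5(625c^5 + 1250c^4 + 1000c^3 + 400c^2 + 74c + 8).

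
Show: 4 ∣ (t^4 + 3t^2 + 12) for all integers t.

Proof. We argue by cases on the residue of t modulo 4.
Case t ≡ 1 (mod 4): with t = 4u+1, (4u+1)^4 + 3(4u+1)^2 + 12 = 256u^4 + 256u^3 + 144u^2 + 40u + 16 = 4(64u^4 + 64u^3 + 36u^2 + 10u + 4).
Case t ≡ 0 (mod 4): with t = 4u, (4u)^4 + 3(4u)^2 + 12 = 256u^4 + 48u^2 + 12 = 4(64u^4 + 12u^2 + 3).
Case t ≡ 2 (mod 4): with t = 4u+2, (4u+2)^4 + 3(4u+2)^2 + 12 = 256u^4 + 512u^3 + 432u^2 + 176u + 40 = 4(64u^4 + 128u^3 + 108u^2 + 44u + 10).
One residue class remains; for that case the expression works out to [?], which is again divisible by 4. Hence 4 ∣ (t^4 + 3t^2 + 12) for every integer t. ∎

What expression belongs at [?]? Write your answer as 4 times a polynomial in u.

Only t ≡ 3 (mod 4) is unaccounted for. Put t = 4u+3:
(4u+3)^4 + 3(4u+3)^2 + 12 expands to 256u^4 + 768u^3 + 912u^2 + 504u + 120,
and factoring out 4 leaves 4(64u^4 + 192u^3 + 228u^2 + 126u + 30).

4(64u^4 + 192u^3 + 228u^2 + 126u + 30)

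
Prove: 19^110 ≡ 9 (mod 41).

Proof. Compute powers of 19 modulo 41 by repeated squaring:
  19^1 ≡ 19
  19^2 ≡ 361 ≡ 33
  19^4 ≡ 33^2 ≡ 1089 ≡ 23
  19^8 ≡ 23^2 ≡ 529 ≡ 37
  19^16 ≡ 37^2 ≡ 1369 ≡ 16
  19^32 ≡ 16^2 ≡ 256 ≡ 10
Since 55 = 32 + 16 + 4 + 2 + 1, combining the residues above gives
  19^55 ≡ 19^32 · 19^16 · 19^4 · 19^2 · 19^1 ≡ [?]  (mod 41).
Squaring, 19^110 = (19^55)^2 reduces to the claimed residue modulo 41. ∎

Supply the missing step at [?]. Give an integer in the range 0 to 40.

3

19^32 · 19^16 · 19^4 · 19^2 · 19^1 ≡ 10 · 16 · 23 · 33 · 19 = 2307360.
2307360 mod 41 = 3, so 19^55 ≡ 3 (mod 41).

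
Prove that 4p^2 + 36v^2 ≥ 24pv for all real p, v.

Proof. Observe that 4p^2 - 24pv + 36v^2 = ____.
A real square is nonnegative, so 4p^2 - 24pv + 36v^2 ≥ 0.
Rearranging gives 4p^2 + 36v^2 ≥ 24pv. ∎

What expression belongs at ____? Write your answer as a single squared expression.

(2p - 6v)^2

The leading and trailing coefficients are 2^2 and 6^2, and 24 = 2·2·6, so the trinomial is (2p - 6v)^2.
Hence 4p^2 - 24pv + 36v^2 ≥ 0.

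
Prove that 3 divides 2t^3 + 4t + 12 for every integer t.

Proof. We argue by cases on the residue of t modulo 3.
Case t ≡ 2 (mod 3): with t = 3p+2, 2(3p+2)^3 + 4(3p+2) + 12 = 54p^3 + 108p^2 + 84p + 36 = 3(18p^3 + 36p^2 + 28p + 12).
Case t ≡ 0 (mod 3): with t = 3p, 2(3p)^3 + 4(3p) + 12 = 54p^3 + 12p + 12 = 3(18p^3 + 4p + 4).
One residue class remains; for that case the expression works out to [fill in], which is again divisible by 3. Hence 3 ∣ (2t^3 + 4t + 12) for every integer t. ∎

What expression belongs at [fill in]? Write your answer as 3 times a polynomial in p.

3(18p^3 + 18p^2 + 10p + 6)

Only t ≡ 1 (mod 3) is unaccounted for. Put t = 3p+1:
2(3p+1)^3 + 4(3p+1) + 12 expands to 54p^3 + 54p^2 + 30p + 18,
and factoring out 3 leaves 3(18p^3 + 18p^2 + 10p + 6).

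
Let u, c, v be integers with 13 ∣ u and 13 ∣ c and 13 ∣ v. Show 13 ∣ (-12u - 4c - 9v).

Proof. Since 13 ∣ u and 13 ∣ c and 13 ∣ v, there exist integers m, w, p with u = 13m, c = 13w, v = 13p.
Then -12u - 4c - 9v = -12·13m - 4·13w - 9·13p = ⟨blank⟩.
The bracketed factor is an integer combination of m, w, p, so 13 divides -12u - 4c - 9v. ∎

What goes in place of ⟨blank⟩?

13(-12m - 9p - 4w)

Each term has a factor of 13: -12·13m - 4·13w - 9·13p = 13·(-12m - 9p - 4w).
Since -12m - 9p - 4w is an integer, 13 ∣ (-12u - 4c - 9v).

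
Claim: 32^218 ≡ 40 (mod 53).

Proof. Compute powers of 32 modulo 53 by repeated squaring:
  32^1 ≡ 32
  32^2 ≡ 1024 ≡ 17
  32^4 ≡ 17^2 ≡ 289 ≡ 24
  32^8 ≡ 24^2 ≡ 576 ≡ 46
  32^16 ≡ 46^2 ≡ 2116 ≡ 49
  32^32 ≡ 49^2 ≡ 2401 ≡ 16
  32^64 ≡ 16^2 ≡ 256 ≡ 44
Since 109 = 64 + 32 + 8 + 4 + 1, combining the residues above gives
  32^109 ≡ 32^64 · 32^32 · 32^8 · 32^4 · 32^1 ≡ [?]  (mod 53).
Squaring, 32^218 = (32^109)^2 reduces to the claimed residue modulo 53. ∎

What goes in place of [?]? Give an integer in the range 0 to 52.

26

32^64 · 32^32 · 32^8 · 32^4 · 32^1 ≡ 44 · 16 · 46 · 24 · 32 = 24870912.
24870912 mod 53 = 26, so 32^109 ≡ 26 (mod 53).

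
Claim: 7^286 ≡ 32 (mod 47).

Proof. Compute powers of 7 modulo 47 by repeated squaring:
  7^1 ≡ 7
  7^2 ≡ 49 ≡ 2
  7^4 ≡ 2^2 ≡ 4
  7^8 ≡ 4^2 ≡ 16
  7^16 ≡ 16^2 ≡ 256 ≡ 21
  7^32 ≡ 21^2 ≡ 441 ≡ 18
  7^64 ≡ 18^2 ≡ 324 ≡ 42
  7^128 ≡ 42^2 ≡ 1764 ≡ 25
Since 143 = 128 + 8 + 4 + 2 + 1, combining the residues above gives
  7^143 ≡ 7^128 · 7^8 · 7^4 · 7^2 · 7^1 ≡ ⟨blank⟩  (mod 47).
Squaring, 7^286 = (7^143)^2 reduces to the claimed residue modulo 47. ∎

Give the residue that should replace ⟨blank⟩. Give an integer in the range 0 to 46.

28

7^128 · 7^8 · 7^4 · 7^2 · 7^1 ≡ 25 · 16 · 4 · 2 · 7 = 22400.
22400 mod 47 = 28, so 7^143 ≡ 28 (mod 47).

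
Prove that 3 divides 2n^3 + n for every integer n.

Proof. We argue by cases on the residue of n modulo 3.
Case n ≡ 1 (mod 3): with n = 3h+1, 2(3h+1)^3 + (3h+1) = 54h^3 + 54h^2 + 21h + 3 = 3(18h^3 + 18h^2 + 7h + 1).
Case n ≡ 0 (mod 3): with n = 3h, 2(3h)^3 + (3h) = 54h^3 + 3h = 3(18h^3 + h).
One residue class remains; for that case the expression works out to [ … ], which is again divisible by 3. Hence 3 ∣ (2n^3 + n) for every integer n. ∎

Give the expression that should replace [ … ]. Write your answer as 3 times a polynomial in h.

3(18h^3 + 36h^2 + 25h + 6)

Only n ≡ 2 (mod 3) is unaccounted for. Put n = 3h+2:
2(3h+2)^3 + (3h+2) expands to 54h^3 + 108h^2 + 75h + 18,
and factoring out 3 leaves 3(18h^3 + 36h^2 + 25h + 6).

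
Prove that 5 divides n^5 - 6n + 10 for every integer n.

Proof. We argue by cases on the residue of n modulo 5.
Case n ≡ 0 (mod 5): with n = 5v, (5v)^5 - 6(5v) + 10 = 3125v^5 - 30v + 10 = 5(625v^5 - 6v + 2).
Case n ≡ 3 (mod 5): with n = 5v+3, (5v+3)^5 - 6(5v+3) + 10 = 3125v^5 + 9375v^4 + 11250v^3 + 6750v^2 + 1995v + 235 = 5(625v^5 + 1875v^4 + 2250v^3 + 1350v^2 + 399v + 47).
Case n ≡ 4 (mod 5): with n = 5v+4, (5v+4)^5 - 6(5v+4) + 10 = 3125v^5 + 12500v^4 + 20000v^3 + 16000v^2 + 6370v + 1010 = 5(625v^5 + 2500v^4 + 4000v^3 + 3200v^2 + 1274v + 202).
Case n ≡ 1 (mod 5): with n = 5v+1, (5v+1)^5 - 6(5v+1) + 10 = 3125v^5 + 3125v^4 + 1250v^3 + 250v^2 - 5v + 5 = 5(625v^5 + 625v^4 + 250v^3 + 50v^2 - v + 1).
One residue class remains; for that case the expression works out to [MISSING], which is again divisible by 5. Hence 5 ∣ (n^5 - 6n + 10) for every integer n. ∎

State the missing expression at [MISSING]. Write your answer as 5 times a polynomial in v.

5(625v^5 + 1250v^4 + 1000v^3 + 400v^2 + 74v + 6)

The residues treated are {0, 3, 4, 1}, so the missing case is n ≡ 2 (mod 5); write n = 5v+2.
Then (5v+2)^5 - 6(5v+2) + 10 = 3125v^5 + 6250v^4 + 5000v^3 + 2000v^2 + 370v + 30 = 5(625v^5 + 1250v^4 + 1000v^3 + 400v^2 + 74v + 6).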